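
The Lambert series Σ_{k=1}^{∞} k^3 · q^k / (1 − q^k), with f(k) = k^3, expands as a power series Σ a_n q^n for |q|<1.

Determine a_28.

q^28  k|28↦f(k): 1:1 2:8 4:64 7:343 14:2744 28:21952  a_28=25112

a_28 = 25112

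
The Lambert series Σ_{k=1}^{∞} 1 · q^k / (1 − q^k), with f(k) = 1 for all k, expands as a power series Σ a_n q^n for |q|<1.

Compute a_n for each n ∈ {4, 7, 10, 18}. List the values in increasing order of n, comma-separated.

3, 2, 4, 6

n=4: 4·1 2·2 1·4  f→[1+1+1]=3
d|7:{7,1}  Σf=1+1=2
[q^10] f(10)=1,f(5)=1,f(2)=1,f(1)=1 ⇒ 4
d|18:{18,9,6,3,2,1}  Σf=1+1+1+1+1+1=6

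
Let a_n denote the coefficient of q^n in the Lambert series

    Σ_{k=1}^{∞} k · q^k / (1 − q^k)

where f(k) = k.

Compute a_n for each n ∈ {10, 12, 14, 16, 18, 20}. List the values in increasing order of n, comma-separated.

18, 28, 24, 31, 39, 42

n=10: 10·1 5·2 2·5 1·10  f→[10+5+2+1]=18
q^12  k|12↦f(k): 1:1 2:2 3:3 4:4 6:6 12:12  a_12=28
[q^14] f(14)=14,f(7)=7,f(2)=2,f(1)=1 ⇒ 24
q^16  k|16↦f(k): 16:16 8:8 4:4 2:2 1:1  a_16=31
q^18  k|18↦f(k): 1:1 2:2 3:3 6:6 9:9 18:18  a_18=39
n=20: 20·1 10·2 5·4 4·5 2·10 1·20  f→[20+10+5+4+2+1]=42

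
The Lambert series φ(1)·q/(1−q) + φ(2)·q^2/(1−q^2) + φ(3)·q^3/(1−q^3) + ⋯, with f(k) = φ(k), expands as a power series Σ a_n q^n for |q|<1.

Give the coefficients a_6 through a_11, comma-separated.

[q^6] φ(6)=2,φ(3)=2,φ(2)=1,φ(1)=1 ⇒ 6
[q^7] φ(1)=1,φ(7)=6 ⇒ 7
q^8  k|8↦φ(k): 8:4 4:2 2:1 1:1  a_8=8
q^9  k|9↦φ(k): 9:6 3:2 1:1  a_9=9
n=10: 1·10 2·5 5·2 10·1  φ→[1+1+4+4]=10
d|11:{1,11}  Σφ=1+10=11

6, 7, 8, 9, 10, 11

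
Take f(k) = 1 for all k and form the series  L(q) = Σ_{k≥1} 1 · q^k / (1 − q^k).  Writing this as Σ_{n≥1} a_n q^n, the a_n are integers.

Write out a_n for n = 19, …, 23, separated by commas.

n=19: 1·19 19·1  f→[1+1]=2
q^20  k|20↦f(k): 1:1 2:1 4:1 5:1 10:1 20:1  a_20=6
q^21  k|21↦f(k): 1:1 3:1 7:1 21:1  a_21=4
n=22: 1·22 2·11 11·2 22·1  f→[1+1+1+1]=4
n=23: 23·1 1·23  f→[1+1]=2

2, 6, 4, 4, 2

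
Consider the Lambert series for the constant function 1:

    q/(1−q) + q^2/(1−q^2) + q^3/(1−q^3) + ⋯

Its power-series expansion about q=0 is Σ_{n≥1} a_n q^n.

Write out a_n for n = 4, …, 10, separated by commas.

3, 2, 4, 2, 4, 3, 4

d|4:{4,2,1}  Σf=1+1+1=3
d|5:{1,5}  Σf=1+1=2
d|6:{6,3,2,1}  Σf=1+1+1+1=4
[q^7] f(1)=1,f(7)=1 ⇒ 2
n=8: 8·1 4·2 2·4 1·8  f→[1+1+1+1]=4
n=9: 1·9 3·3 9·1  f→[1+1+1]=3
q^10  k|10↦f(k): 10:1 5:1 2:1 1:1  a_10=4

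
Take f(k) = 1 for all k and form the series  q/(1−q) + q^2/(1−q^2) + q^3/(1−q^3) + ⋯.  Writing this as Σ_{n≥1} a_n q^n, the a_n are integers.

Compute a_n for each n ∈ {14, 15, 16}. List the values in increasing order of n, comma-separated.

4, 4, 5

d|14:{14,7,2,1}  Σf=1+1+1+1=4
d|15:{15,5,3,1}  Σf=1+1+1+1=4
q^16  k|16↦f(k): 1:1 2:1 4:1 8:1 16:1  a_16=5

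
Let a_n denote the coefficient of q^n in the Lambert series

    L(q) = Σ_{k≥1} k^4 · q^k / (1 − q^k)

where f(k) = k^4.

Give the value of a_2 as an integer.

a_2 = 17

d|2:{2,1}  Σf=16+1=17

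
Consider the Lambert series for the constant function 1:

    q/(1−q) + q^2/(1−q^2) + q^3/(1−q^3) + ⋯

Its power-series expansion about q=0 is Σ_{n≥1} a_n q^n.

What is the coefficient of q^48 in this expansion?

[q^48] f(1)=1,f(2)=1,f(3)=1,f(4)=1,f(6)=1,f(8)=1,f(12)=1,f(16)=1,f(24)=1,f(48)=1 ⇒ 10

a_48 = 10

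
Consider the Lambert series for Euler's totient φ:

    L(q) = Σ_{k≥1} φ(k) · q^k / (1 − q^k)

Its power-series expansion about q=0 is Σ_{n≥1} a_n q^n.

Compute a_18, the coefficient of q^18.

n=18: 18·1 9·2 6·3 3·6 2·9 1·18  φ→[6+6+2+2+1+1]=18

a_18 = 18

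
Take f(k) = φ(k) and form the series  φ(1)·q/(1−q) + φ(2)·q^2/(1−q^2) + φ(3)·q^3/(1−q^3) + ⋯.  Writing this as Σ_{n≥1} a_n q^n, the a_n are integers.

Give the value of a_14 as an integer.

[q^14] φ(1)=1,φ(2)=1,φ(7)=6,φ(14)=6 ⇒ 14

a_14 = 14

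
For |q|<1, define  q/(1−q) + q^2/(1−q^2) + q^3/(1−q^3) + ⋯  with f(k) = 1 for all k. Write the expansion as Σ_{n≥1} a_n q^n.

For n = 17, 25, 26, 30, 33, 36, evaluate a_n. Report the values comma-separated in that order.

2, 3, 4, 8, 4, 9

d|17:{1,17}  Σf=1+1=2
[q^25] f(1)=1,f(5)=1,f(25)=1 ⇒ 3
[q^26] f(26)=1,f(13)=1,f(2)=1,f(1)=1 ⇒ 4
d|30:{1,2,3,5,6,10,15,30}  Σf=1+1+1+1+1+1+1+1=8
n=33: 33·1 11·3 3·11 1·33  f→[1+1+1+1]=4
d|36:{1,2,3,4,6,9,12,18,36}  Σf=1+1+1+1+1+1+1+1+1=9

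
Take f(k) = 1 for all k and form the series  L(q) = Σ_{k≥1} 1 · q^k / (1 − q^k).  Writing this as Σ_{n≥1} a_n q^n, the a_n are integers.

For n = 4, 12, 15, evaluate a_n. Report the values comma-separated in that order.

3, 6, 4

q^4  k|4↦f(k): 1:1 2:1 4:1  a_4=3
n=12: 12·1 6·2 4·3 3·4 2·6 1·12  f→[1+1+1+1+1+1]=6
[q^15] f(1)=1,f(3)=1,f(5)=1,f(15)=1 ⇒ 4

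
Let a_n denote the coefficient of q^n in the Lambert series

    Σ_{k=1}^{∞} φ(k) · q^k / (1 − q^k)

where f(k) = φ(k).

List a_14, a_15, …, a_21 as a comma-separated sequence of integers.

d|14:{14,7,2,1}  Σφ=6+6+1+1=14
[q^15] φ(15)=8,φ(5)=4,φ(3)=2,φ(1)=1 ⇒ 15
d|16:{1,2,4,8,16}  Σφ=1+1+2+4+8=16
n=17: 17·1 1·17  φ→[16+1]=17
n=18: 1·18 2·9 3·6 6·3 9·2 18·1  φ→[1+1+2+2+6+6]=18
[q^19] φ(19)=18,φ(1)=1 ⇒ 19
q^20  k|20↦φ(k): 1:1 2:1 4:2 5:4 10:4 20:8  a_20=20
d|21:{21,7,3,1}  Σφ=12+6+2+1=21

14, 15, 16, 17, 18, 19, 20, 21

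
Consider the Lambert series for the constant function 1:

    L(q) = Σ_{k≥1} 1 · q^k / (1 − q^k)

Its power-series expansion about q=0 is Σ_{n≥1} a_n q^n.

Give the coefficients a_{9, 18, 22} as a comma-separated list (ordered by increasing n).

n=9: 1·9 3·3 9·1  f→[1+1+1]=3
d|18:{1,2,3,6,9,18}  Σf=1+1+1+1+1+1=6
d|22:{22,11,2,1}  Σf=1+1+1+1=4

3, 6, 4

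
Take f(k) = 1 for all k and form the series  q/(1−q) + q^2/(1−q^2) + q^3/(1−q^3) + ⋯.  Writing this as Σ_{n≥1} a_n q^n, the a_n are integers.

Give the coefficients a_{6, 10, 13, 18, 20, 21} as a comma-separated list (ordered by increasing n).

q^6  k|6↦f(k): 6:1 3:1 2:1 1:1  a_6=4
[q^10] f(10)=1,f(5)=1,f(2)=1,f(1)=1 ⇒ 4
q^13  k|13↦f(k): 13:1 1:1  a_13=2
[q^18] f(18)=1,f(9)=1,f(6)=1,f(3)=1,f(2)=1,f(1)=1 ⇒ 6
[q^20] f(20)=1,f(10)=1,f(5)=1,f(4)=1,f(2)=1,f(1)=1 ⇒ 6
[q^21] f(21)=1,f(7)=1,f(3)=1,f(1)=1 ⇒ 4

4, 4, 2, 6, 6, 4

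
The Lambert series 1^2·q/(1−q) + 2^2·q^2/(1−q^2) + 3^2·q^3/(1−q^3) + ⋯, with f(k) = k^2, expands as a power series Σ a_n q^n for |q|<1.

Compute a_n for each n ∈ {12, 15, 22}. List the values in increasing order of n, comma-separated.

210, 260, 610

q^12  k|12↦f(k): 12:144 6:36 4:16 3:9 2:4 1:1  a_12=210
d|15:{1,3,5,15}  Σf=1+9+25+225=260
[q^22] f(1)=1,f(2)=4,f(11)=121,f(22)=484 ⇒ 610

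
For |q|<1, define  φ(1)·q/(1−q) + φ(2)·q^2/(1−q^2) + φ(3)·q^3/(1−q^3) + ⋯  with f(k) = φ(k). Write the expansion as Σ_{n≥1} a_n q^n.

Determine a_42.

q^42  k|42↦φ(k): 1:1 2:1 3:2 6:2 7:6 14:6 21:12 42:12  a_42=42

a_42 = 42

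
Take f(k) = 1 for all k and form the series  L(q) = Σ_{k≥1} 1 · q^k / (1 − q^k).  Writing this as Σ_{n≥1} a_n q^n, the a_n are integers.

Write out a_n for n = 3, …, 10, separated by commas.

2, 3, 2, 4, 2, 4, 3, 4

d|3:{3,1}  Σf=1+1=2
q^4  k|4↦f(k): 1:1 2:1 4:1  a_4=3
d|5:{5,1}  Σf=1+1=2
q^6  k|6↦f(k): 1:1 2:1 3:1 6:1  a_6=4
d|7:{7,1}  Σf=1+1=2
d|8:{1,2,4,8}  Σf=1+1+1+1=4
q^9  k|9↦f(k): 9:1 3:1 1:1  a_9=3
d|10:{10,5,2,1}  Σf=1+1+1+1=4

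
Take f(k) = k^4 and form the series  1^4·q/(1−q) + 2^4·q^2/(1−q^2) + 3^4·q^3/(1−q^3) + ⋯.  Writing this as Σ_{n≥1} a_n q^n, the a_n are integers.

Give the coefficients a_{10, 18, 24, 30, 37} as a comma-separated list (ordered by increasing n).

[q^10] f(1)=1,f(2)=16,f(5)=625,f(10)=10000 ⇒ 10642
d|18:{1,2,3,6,9,18}  Σf=1+16+81+1296+6561+104976=112931
q^24  k|24↦f(k): 1:1 2:16 3:81 4:256 6:1296 8:4096 12:20736 24:331776  a_24=358258
d|30:{30,15,10,6,5,3,2,1}  Σf=810000+50625+10000+1296+625+81+16+1=872644
d|37:{1,37}  Σf=1+1874161=1874162

10642, 112931, 358258, 872644, 1874162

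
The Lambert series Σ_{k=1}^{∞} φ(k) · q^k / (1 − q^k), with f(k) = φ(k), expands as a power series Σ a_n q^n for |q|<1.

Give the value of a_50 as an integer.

[q^50] φ(1)=1,φ(2)=1,φ(5)=4,φ(10)=4,φ(25)=20,φ(50)=20 ⇒ 50

a_50 = 50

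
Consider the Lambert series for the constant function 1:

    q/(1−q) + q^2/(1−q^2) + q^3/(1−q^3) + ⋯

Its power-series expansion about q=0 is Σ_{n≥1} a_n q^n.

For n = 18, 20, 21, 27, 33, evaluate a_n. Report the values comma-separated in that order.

6, 6, 4, 4, 4

q^18  k|18↦f(k): 1:1 2:1 3:1 6:1 9:1 18:1  a_18=6
d|20:{20,10,5,4,2,1}  Σf=1+1+1+1+1+1=6
[q^21] f(21)=1,f(7)=1,f(3)=1,f(1)=1 ⇒ 4
q^27  k|27↦f(k): 1:1 3:1 9:1 27:1  a_27=4
q^33  k|33↦f(k): 1:1 3:1 11:1 33:1  a_33=4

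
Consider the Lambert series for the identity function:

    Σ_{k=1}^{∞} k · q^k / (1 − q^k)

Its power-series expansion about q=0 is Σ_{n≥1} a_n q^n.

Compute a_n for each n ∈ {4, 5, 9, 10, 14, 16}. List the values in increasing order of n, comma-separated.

[q^4] f(4)=4,f(2)=2,f(1)=1 ⇒ 7
n=5: 1·5 5·1  f→[1+5]=6
d|9:{1,3,9}  Σf=1+3+9=13
d|10:{1,2,5,10}  Σf=1+2+5+10=18
d|14:{14,7,2,1}  Σf=14+7+2+1=24
[q^16] f(16)=16,f(8)=8,f(4)=4,f(2)=2,f(1)=1 ⇒ 31

7, 6, 13, 18, 24, 31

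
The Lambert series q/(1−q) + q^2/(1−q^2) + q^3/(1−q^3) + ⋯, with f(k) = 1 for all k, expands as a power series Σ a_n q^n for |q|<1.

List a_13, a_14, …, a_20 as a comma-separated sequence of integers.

2, 4, 4, 5, 2, 6, 2, 6

[q^13] f(1)=1,f(13)=1 ⇒ 2
d|14:{1,2,7,14}  Σf=1+1+1+1=4
[q^15] f(1)=1,f(3)=1,f(5)=1,f(15)=1 ⇒ 4
q^16  k|16↦f(k): 1:1 2:1 4:1 8:1 16:1  a_16=5
q^17  k|17↦f(k): 17:1 1:1  a_17=2
[q^18] f(18)=1,f(9)=1,f(6)=1,f(3)=1,f(2)=1,f(1)=1 ⇒ 6
[q^19] f(1)=1,f(19)=1 ⇒ 2
q^20  k|20↦f(k): 1:1 2:1 4:1 5:1 10:1 20:1  a_20=6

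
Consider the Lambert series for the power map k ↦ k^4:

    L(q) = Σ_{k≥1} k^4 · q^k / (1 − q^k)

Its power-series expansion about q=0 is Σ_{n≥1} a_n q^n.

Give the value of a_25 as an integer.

n=25: 25·1 5·5 1·25  f→[390625+625+1]=391251

a_25 = 391251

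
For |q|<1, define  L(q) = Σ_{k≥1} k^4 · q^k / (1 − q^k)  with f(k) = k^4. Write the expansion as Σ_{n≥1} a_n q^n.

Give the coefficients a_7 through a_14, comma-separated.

2402, 4369, 6643, 10642, 14642, 22386, 28562, 40834

[q^7] f(1)=1,f(7)=2401 ⇒ 2402
q^8  k|8↦f(k): 8:4096 4:256 2:16 1:1  a_8=4369
[q^9] f(1)=1,f(3)=81,f(9)=6561 ⇒ 6643
[q^10] f(1)=1,f(2)=16,f(5)=625,f(10)=10000 ⇒ 10642
d|11:{1,11}  Σf=1+14641=14642
[q^12] f(12)=20736,f(6)=1296,f(4)=256,f(3)=81,f(2)=16,f(1)=1 ⇒ 22386
q^13  k|13↦f(k): 13:28561 1:1  a_13=28562
q^14  k|14↦f(k): 1:1 2:16 7:2401 14:38416  a_14=40834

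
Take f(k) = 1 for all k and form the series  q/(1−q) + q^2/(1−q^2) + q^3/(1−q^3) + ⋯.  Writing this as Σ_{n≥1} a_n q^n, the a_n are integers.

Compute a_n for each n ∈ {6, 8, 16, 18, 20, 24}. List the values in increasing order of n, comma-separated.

[q^6] f(6)=1,f(3)=1,f(2)=1,f(1)=1 ⇒ 4
[q^8] f(1)=1,f(2)=1,f(4)=1,f(8)=1 ⇒ 4
[q^16] f(1)=1,f(2)=1,f(4)=1,f(8)=1,f(16)=1 ⇒ 5
d|18:{18,9,6,3,2,1}  Σf=1+1+1+1+1+1=6
q^20  k|20↦f(k): 20:1 10:1 5:1 4:1 2:1 1:1  a_20=6
[q^24] f(24)=1,f(12)=1,f(8)=1,f(6)=1,f(4)=1,f(3)=1,f(2)=1,f(1)=1 ⇒ 8

4, 4, 5, 6, 6, 8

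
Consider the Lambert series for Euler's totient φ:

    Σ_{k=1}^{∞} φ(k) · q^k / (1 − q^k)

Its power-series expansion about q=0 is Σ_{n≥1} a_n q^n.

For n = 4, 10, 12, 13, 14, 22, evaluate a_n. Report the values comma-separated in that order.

q^4  k|4↦φ(k): 1:1 2:1 4:2  a_4=4
d|10:{1,2,5,10}  Σφ=1+1+4+4=10
n=12: 12·1 6·2 4·3 3·4 2·6 1·12  φ→[4+2+2+2+1+1]=12
n=13: 1·13 13·1  φ→[1+12]=13
[q^14] φ(1)=1,φ(2)=1,φ(7)=6,φ(14)=6 ⇒ 14
q^22  k|22↦φ(k): 1:1 2:1 11:10 22:10  a_22=22

4, 10, 12, 13, 14, 22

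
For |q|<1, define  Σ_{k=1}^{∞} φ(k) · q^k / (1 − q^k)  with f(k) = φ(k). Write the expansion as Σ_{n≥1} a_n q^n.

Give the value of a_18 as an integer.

q^18  k|18↦φ(k): 18:6 9:6 6:2 3:2 2:1 1:1  a_18=18

a_18 = 18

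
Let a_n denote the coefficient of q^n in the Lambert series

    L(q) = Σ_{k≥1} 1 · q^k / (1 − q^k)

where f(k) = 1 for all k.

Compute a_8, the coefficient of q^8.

[q^8] f(1)=1,f(2)=1,f(4)=1,f(8)=1 ⇒ 4

a_8 = 4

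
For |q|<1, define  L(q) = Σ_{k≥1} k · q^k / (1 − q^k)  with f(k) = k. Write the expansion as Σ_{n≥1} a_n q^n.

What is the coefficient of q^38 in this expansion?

a_38 = 60

[q^38] f(38)=38,f(19)=19,f(2)=2,f(1)=1 ⇒ 60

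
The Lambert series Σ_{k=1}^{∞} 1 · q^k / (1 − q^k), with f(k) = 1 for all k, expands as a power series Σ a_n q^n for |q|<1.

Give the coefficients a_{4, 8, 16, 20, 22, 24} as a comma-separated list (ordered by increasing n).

3, 4, 5, 6, 4, 8

n=4: 4·1 2·2 1·4  f→[1+1+1]=3
d|8:{1,2,4,8}  Σf=1+1+1+1=4
d|16:{16,8,4,2,1}  Σf=1+1+1+1+1=5
d|20:{20,10,5,4,2,1}  Σf=1+1+1+1+1+1=6
[q^22] f(1)=1,f(2)=1,f(11)=1,f(22)=1 ⇒ 4
d|24:{24,12,8,6,4,3,2,1}  Σf=1+1+1+1+1+1+1+1=8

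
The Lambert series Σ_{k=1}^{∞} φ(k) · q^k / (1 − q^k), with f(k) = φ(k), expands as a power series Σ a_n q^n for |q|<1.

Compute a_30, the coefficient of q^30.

n=30: 30·1 15·2 10·3 6·5 5·6 3·10 2·15 1·30  φ→[8+8+4+2+4+2+1+1]=30

a_30 = 30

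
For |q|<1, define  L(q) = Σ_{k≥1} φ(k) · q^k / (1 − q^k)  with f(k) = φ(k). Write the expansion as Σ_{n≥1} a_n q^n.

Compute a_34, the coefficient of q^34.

d|34:{1,2,17,34}  Σφ=1+1+16+16=34

a_34 = 34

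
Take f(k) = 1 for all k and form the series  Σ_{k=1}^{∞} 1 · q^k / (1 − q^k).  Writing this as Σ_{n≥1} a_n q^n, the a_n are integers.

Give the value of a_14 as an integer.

[q^14] f(14)=1,f(7)=1,f(2)=1,f(1)=1 ⇒ 4

a_14 = 4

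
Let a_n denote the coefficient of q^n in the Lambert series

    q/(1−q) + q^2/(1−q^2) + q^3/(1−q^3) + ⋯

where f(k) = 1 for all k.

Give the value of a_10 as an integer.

a_10 = 4

d|10:{1,2,5,10}  Σf=1+1+1+1=4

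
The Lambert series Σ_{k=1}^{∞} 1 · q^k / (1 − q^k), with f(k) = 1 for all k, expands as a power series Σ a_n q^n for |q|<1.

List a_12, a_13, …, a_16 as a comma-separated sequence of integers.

q^12  k|12↦f(k): 12:1 6:1 4:1 3:1 2:1 1:1  a_12=6
[q^13] f(13)=1,f(1)=1 ⇒ 2
q^14  k|14↦f(k): 14:1 7:1 2:1 1:1  a_14=4
[q^15] f(15)=1,f(5)=1,f(3)=1,f(1)=1 ⇒ 4
q^16  k|16↦f(k): 1:1 2:1 4:1 8:1 16:1  a_16=5

6, 2, 4, 4, 5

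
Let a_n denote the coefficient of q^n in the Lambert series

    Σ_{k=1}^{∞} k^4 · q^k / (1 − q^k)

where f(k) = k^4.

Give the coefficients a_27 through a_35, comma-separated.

[q^27] f(27)=531441,f(9)=6561,f(3)=81,f(1)=1 ⇒ 538084
n=28: 1·28 2·14 4·7 7·4 14·2 28·1  f→[1+16+256+2401+38416+614656]=655746
q^29  k|29↦f(k): 29:707281 1:1  a_29=707282
n=30: 30·1 15·2 10·3 6·5 5·6 3·10 2·15 1·30  f→[810000+50625+10000+1296+625+81+16+1]=872644
[q^31] f(31)=923521,f(1)=1 ⇒ 923522
q^32  k|32↦f(k): 32:1048576 16:65536 8:4096 4:256 2:16 1:1  a_32=1118481
[q^33] f(1)=1,f(3)=81,f(11)=14641,f(33)=1185921 ⇒ 1200644
[q^34] f(1)=1,f(2)=16,f(17)=83521,f(34)=1336336 ⇒ 1419874
n=35: 35·1 7·5 5·7 1·35  f→[1500625+2401+625+1]=1503652

538084, 655746, 707282, 872644, 923522, 1118481, 1200644, 1419874, 1503652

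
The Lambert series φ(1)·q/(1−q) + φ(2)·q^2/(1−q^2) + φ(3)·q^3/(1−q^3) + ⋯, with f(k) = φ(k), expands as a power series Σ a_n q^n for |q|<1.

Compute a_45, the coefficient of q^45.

n=45: 1·45 3·15 5·9 9·5 15·3 45·1  φ→[1+2+4+6+8+24]=45

a_45 = 45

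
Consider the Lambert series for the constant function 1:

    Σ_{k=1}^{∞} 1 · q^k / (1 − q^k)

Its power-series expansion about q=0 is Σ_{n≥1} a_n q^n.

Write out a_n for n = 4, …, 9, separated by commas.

n=4: 4·1 2·2 1·4  f→[1+1+1]=3
d|5:{5,1}  Σf=1+1=2
d|6:{1,2,3,6}  Σf=1+1+1+1=4
n=7: 7·1 1·7  f→[1+1]=2
[q^8] f(8)=1,f(4)=1,f(2)=1,f(1)=1 ⇒ 4
d|9:{1,3,9}  Σf=1+1+1=3

3, 2, 4, 2, 4, 3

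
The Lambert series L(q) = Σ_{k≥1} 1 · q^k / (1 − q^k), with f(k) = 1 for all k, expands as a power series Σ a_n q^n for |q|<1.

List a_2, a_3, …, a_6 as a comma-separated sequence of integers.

2, 2, 3, 2, 4

d|2:{1,2}  Σf=1+1=2
q^3  k|3↦f(k): 3:1 1:1  a_3=2
n=4: 4·1 2·2 1·4  f→[1+1+1]=3
[q^5] f(5)=1,f(1)=1 ⇒ 2
[q^6] f(1)=1,f(2)=1,f(3)=1,f(6)=1 ⇒ 4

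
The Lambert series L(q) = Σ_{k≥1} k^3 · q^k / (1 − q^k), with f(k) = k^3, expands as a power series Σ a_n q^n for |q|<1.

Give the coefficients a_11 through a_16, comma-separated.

1332, 2044, 2198, 3096, 3528, 4681

q^11  k|11↦f(k): 1:1 11:1331  a_11=1332
n=12: 1·12 2·6 3·4 4·3 6·2 12·1  f→[1+8+27+64+216+1728]=2044
[q^13] f(13)=2197,f(1)=1 ⇒ 2198
q^14  k|14↦f(k): 14:2744 7:343 2:8 1:1  a_14=3096
d|15:{1,3,5,15}  Σf=1+27+125+3375=3528
n=16: 16·1 8·2 4·4 2·8 1·16  f→[4096+512+64+8+1]=4681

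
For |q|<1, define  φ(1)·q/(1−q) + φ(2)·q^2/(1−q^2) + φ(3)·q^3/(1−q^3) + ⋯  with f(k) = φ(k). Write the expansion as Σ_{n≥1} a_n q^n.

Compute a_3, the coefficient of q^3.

n=3: 3·1 1·3  φ→[2+1]=3

a_3 = 3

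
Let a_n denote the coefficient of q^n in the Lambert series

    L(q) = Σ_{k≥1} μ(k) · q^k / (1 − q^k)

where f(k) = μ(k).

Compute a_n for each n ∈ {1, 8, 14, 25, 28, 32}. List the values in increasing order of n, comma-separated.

q^1  k|1↦μ(k): 1:1  a_1=1
[q^8] μ(1)=1,μ(2)=-1,μ(4)=0,μ(8)=0 ⇒ 0
d|14:{1,2,7,14}  Σμ=1+(-1)+(-1)+1=0
q^25  k|25↦μ(k): 1:1 5:-1 25:0  a_25=0
d|28:{28,14,7,4,2,1}  Σμ=0+1+(-1)+0+(-1)+1=0
n=32: 1·32 2·16 4·8 8·4 16·2 32·1  μ→[1+(-1)+0+0+0+0]=0

1, 0, 0, 0, 0, 0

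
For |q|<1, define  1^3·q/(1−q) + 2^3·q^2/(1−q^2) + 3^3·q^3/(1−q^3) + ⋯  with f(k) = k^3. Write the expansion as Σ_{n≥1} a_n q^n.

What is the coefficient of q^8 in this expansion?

d|8:{1,2,4,8}  Σf=1+8+64+512=585

a_8 = 585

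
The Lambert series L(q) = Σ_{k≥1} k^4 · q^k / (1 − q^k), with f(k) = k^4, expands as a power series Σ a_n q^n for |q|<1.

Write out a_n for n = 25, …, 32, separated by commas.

391251, 485554, 538084, 655746, 707282, 872644, 923522, 1118481

n=25: 1·25 5·5 25·1  f→[1+625+390625]=391251
q^26  k|26↦f(k): 26:456976 13:28561 2:16 1:1  a_26=485554
n=27: 27·1 9·3 3·9 1·27  f→[531441+6561+81+1]=538084
[q^28] f(1)=1,f(2)=16,f(4)=256,f(7)=2401,f(14)=38416,f(28)=614656 ⇒ 655746
q^29  k|29↦f(k): 29:707281 1:1  a_29=707282
[q^30] f(1)=1,f(2)=16,f(3)=81,f(5)=625,f(6)=1296,f(10)=10000,f(15)=50625,f(30)=810000 ⇒ 872644
n=31: 1·31 31·1  f→[1+923521]=923522
n=32: 32·1 16·2 8·4 4·8 2·16 1·32  f→[1048576+65536+4096+256+16+1]=1118481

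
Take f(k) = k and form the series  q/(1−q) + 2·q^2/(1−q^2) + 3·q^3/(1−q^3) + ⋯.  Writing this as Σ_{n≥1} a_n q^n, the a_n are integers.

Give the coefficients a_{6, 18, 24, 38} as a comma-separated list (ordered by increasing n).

[q^6] f(1)=1,f(2)=2,f(3)=3,f(6)=6 ⇒ 12
n=18: 1·18 2·9 3·6 6·3 9·2 18·1  f→[1+2+3+6+9+18]=39
d|24:{24,12,8,6,4,3,2,1}  Σf=24+12+8+6+4+3+2+1=60
[q^38] f(1)=1,f(2)=2,f(19)=19,f(38)=38 ⇒ 60

12, 39, 60, 60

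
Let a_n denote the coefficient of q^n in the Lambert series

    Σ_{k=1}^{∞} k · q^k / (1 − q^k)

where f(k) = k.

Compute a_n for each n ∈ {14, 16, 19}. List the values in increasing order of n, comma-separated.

q^14  k|14↦f(k): 14:14 7:7 2:2 1:1  a_14=24
d|16:{16,8,4,2,1}  Σf=16+8+4+2+1=31
d|19:{1,19}  Σf=1+19=20

24, 31, 20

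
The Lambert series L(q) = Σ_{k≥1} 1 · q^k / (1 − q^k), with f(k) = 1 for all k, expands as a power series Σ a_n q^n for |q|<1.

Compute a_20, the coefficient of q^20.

n=20: 1·20 2·10 4·5 5·4 10·2 20·1  f→[1+1+1+1+1+1]=6

a_20 = 6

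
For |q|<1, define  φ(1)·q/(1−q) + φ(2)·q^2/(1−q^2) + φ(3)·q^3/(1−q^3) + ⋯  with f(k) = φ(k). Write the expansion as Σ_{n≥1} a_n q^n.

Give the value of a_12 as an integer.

q^12  k|12↦φ(k): 12:4 6:2 4:2 3:2 2:1 1:1  a_12=12

a_12 = 12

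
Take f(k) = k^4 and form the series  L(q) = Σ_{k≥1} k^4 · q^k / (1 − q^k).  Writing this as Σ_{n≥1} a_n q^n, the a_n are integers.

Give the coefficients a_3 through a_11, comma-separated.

n=3: 3·1 1·3  f→[81+1]=82
q^4  k|4↦f(k): 4:256 2:16 1:1  a_4=273
[q^5] f(5)=625,f(1)=1 ⇒ 626
q^6  k|6↦f(k): 1:1 2:16 3:81 6:1296  a_6=1394
n=7: 7·1 1·7  f→[2401+1]=2402
q^8  k|8↦f(k): 8:4096 4:256 2:16 1:1  a_8=4369
d|9:{1,3,9}  Σf=1+81+6561=6643
q^10  k|10↦f(k): 10:10000 5:625 2:16 1:1  a_10=10642
[q^11] f(1)=1,f(11)=14641 ⇒ 14642

82, 273, 626, 1394, 2402, 4369, 6643, 10642, 14642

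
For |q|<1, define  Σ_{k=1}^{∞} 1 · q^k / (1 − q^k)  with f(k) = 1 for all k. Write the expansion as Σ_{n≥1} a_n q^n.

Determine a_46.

n=46: 46·1 23·2 2·23 1·46  f→[1+1+1+1]=4

a_46 = 4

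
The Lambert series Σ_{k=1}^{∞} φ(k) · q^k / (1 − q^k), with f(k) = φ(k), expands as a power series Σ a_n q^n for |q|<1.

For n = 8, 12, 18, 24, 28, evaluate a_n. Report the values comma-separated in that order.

[q^8] φ(1)=1,φ(2)=1,φ(4)=2,φ(8)=4 ⇒ 8
[q^12] φ(1)=1,φ(2)=1,φ(3)=2,φ(4)=2,φ(6)=2,φ(12)=4 ⇒ 12
q^18  k|18↦φ(k): 18:6 9:6 6:2 3:2 2:1 1:1  a_18=18
q^24  k|24↦φ(k): 1:1 2:1 3:2 4:2 6:2 8:4 12:4 24:8  a_24=24
n=28: 1·28 2·14 4·7 7·4 14·2 28·1  φ→[1+1+2+6+6+12]=28

8, 12, 18, 24, 28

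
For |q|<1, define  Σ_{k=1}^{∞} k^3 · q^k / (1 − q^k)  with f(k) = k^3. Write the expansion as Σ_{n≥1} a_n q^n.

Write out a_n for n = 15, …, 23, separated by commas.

n=15: 1·15 3·5 5·3 15·1  f→[1+27+125+3375]=3528
[q^16] f(1)=1,f(2)=8,f(4)=64,f(8)=512,f(16)=4096 ⇒ 4681
q^17  k|17↦f(k): 17:4913 1:1  a_17=4914
q^18  k|18↦f(k): 1:1 2:8 3:27 6:216 9:729 18:5832  a_18=6813
[q^19] f(1)=1,f(19)=6859 ⇒ 6860
d|20:{1,2,4,5,10,20}  Σf=1+8+64+125+1000+8000=9198
[q^21] f(1)=1,f(3)=27,f(7)=343,f(21)=9261 ⇒ 9632
[q^22] f(22)=10648,f(11)=1331,f(2)=8,f(1)=1 ⇒ 11988
n=23: 1·23 23·1  f→[1+12167]=12168

3528, 4681, 4914, 6813, 6860, 9198, 9632, 11988, 12168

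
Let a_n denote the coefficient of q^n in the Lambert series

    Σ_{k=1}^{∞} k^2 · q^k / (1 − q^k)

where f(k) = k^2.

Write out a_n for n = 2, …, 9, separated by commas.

5, 10, 21, 26, 50, 50, 85, 91

q^2  k|2↦f(k): 2:4 1:1  a_2=5
q^3  k|3↦f(k): 3:9 1:1  a_3=10
n=4: 1·4 2·2 4·1  f→[1+4+16]=21
[q^5] f(5)=25,f(1)=1 ⇒ 26
[q^6] f(6)=36,f(3)=9,f(2)=4,f(1)=1 ⇒ 50
q^7  k|7↦f(k): 7:49 1:1  a_7=50
[q^8] f(8)=64,f(4)=16,f(2)=4,f(1)=1 ⇒ 85
q^9  k|9↦f(k): 9:81 3:9 1:1  a_9=91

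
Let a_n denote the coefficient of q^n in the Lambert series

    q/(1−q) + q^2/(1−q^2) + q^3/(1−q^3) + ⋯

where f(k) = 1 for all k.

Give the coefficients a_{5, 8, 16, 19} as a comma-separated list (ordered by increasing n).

2, 4, 5, 2

n=5: 5·1 1·5  f→[1+1]=2
d|8:{8,4,2,1}  Σf=1+1+1+1=4
n=16: 1·16 2·8 4·4 8·2 16·1  f→[1+1+1+1+1]=5
[q^19] f(19)=1,f(1)=1 ⇒ 2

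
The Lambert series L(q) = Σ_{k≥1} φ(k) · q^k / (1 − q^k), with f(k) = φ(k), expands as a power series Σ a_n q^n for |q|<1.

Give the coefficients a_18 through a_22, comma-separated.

d|18:{18,9,6,3,2,1}  Σφ=6+6+2+2+1+1=18
n=19: 19·1 1·19  φ→[18+1]=19
[q^20] φ(1)=1,φ(2)=1,φ(4)=2,φ(5)=4,φ(10)=4,φ(20)=8 ⇒ 20
d|21:{21,7,3,1}  Σφ=12+6+2+1=21
d|22:{1,2,11,22}  Σφ=1+1+10+10=22

18, 19, 20, 21, 22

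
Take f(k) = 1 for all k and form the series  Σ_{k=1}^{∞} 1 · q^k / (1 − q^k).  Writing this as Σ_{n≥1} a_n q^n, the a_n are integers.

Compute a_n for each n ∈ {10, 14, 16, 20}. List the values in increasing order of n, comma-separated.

n=10: 1·10 2·5 5·2 10·1  f→[1+1+1+1]=4
[q^14] f(14)=1,f(7)=1,f(2)=1,f(1)=1 ⇒ 4
[q^16] f(1)=1,f(2)=1,f(4)=1,f(8)=1,f(16)=1 ⇒ 5
q^20  k|20↦f(k): 1:1 2:1 4:1 5:1 10:1 20:1  a_20=6

4, 4, 5, 6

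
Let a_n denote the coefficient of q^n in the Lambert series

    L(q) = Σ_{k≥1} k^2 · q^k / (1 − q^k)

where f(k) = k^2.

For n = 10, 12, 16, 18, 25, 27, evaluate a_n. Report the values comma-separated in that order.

130, 210, 341, 455, 651, 820

n=10: 1·10 2·5 5·2 10·1  f→[1+4+25+100]=130
q^12  k|12↦f(k): 1:1 2:4 3:9 4:16 6:36 12:144  a_12=210
d|16:{1,2,4,8,16}  Σf=1+4+16+64+256=341
d|18:{1,2,3,6,9,18}  Σf=1+4+9+36+81+324=455
q^25  k|25↦f(k): 25:625 5:25 1:1  a_25=651
d|27:{27,9,3,1}  Σf=729+81+9+1=820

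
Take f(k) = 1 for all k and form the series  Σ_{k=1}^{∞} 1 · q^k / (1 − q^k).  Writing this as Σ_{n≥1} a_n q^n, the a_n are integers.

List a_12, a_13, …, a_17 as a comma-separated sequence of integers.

d|12:{1,2,3,4,6,12}  Σf=1+1+1+1+1+1=6
d|13:{1,13}  Σf=1+1=2
q^14  k|14↦f(k): 14:1 7:1 2:1 1:1  a_14=4
d|15:{15,5,3,1}  Σf=1+1+1+1=4
d|16:{16,8,4,2,1}  Σf=1+1+1+1+1=5
[q^17] f(1)=1,f(17)=1 ⇒ 2

6, 2, 4, 4, 5, 2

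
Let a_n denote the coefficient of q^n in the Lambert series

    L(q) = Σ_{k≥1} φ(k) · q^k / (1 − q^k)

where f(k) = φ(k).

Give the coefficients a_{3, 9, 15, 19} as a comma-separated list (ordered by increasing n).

d|3:{1,3}  Σφ=1+2=3
d|9:{9,3,1}  Σφ=6+2+1=9
[q^15] φ(15)=8,φ(5)=4,φ(3)=2,φ(1)=1 ⇒ 15
q^19  k|19↦φ(k): 19:18 1:1  a_19=19

3, 9, 15, 19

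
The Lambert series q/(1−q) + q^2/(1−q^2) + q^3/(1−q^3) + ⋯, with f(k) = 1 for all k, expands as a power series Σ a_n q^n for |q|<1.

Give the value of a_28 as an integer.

a_28 = 6

n=28: 1·28 2·14 4·7 7·4 14·2 28·1  f→[1+1+1+1+1+1]=6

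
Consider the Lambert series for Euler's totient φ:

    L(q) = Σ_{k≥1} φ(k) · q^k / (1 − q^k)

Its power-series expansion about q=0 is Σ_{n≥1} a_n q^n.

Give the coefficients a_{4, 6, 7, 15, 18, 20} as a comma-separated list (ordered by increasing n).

d|4:{1,2,4}  Σφ=1+1+2=4
d|6:{6,3,2,1}  Σφ=2+2+1+1=6
n=7: 7·1 1·7  φ→[6+1]=7
q^15  k|15↦φ(k): 1:1 3:2 5:4 15:8  a_15=15
d|18:{1,2,3,6,9,18}  Σφ=1+1+2+2+6+6=18
q^20  k|20↦φ(k): 1:1 2:1 4:2 5:4 10:4 20:8  a_20=20

4, 6, 7, 15, 18, 20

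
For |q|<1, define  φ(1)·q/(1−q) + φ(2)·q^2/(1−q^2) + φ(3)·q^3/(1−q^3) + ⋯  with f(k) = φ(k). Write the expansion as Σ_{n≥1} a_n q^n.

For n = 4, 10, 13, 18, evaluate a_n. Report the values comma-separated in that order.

d|4:{1,2,4}  Σφ=1+1+2=4
n=10: 1·10 2·5 5·2 10·1  φ→[1+1+4+4]=10
[q^13] φ(13)=12,φ(1)=1 ⇒ 13
d|18:{1,2,3,6,9,18}  Σφ=1+1+2+2+6+6=18

4, 10, 13, 18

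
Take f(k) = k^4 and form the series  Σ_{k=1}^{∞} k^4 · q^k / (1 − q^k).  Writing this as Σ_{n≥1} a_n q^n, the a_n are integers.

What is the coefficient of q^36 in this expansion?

a_36 = 1813539

n=36: 1·36 2·18 3·12 4·9 6·6 9·4 12·3 18·2 36·1  f→[1+16+81+256+1296+6561+20736+104976+1679616]=1813539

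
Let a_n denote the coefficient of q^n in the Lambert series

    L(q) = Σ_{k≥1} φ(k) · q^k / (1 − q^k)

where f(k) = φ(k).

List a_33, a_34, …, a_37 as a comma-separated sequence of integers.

d|33:{33,11,3,1}  Σφ=20+10+2+1=33
n=34: 34·1 17·2 2·17 1·34  φ→[16+16+1+1]=34
[q^35] φ(35)=24,φ(7)=6,φ(5)=4,φ(1)=1 ⇒ 35
d|36:{36,18,12,9,6,4,3,2,1}  Σφ=12+6+4+6+2+2+2+1+1=36
d|37:{1,37}  Σφ=1+36=37

33, 34, 35, 36, 37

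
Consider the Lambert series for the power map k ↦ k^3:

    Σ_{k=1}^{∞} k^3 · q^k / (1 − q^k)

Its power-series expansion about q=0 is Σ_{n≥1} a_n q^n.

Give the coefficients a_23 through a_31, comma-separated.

12168, 16380, 15751, 19782, 20440, 25112, 24390, 31752, 29792

n=23: 23·1 1·23  f→[12167+1]=12168
n=24: 24·1 12·2 8·3 6·4 4·6 3·8 2·12 1·24  f→[13824+1728+512+216+64+27+8+1]=16380
n=25: 25·1 5·5 1·25  f→[15625+125+1]=15751
n=26: 1·26 2·13 13·2 26·1  f→[1+8+2197+17576]=19782
d|27:{1,3,9,27}  Σf=1+27+729+19683=20440
q^28  k|28↦f(k): 28:21952 14:2744 7:343 4:64 2:8 1:1  a_28=25112
d|29:{1,29}  Σf=1+24389=24390
n=30: 1·30 2·15 3·10 5·6 6·5 10·3 15·2 30·1  f→[1+8+27+125+216+1000+3375+27000]=31752
[q^31] f(1)=1,f(31)=29791 ⇒ 29792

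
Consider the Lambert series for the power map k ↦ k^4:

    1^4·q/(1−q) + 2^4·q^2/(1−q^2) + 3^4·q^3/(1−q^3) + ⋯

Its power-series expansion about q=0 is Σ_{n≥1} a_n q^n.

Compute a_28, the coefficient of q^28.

n=28: 1·28 2·14 4·7 7·4 14·2 28·1  f→[1+16+256+2401+38416+614656]=655746

a_28 = 655746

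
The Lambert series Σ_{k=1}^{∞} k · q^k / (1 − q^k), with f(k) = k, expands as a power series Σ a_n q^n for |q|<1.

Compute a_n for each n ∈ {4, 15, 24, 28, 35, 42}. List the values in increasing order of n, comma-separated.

7, 24, 60, 56, 48, 96

q^4  k|4↦f(k): 1:1 2:2 4:4  a_4=7
n=15: 1·15 3·5 5·3 15·1  f→[1+3+5+15]=24
q^24  k|24↦f(k): 24:24 12:12 8:8 6:6 4:4 3:3 2:2 1:1  a_24=60
n=28: 1·28 2·14 4·7 7·4 14·2 28·1  f→[1+2+4+7+14+28]=56
d|35:{35,7,5,1}  Σf=35+7+5+1=48
n=42: 1·42 2·21 3·14 6·7 7·6 14·3 21·2 42·1  f→[1+2+3+6+7+14+21+42]=96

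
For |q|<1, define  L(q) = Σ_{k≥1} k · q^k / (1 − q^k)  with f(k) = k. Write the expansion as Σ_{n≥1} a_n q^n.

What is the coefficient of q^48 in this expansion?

a_48 = 124

[q^48] f(1)=1,f(2)=2,f(3)=3,f(4)=4,f(6)=6,f(8)=8,f(12)=12,f(16)=16,f(24)=24,f(48)=48 ⇒ 124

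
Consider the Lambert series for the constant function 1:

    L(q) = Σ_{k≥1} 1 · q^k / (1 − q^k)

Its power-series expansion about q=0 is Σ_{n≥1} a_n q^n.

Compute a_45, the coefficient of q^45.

a_45 = 6

d|45:{1,3,5,9,15,45}  Σf=1+1+1+1+1+1=6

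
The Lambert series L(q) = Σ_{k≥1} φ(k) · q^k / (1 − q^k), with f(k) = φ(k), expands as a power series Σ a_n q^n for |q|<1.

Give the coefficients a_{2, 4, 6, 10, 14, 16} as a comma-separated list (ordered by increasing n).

q^2  k|2↦φ(k): 1:1 2:1  a_2=2
d|4:{1,2,4}  Σφ=1+1+2=4
d|6:{6,3,2,1}  Σφ=2+2+1+1=6
[q^10] φ(1)=1,φ(2)=1,φ(5)=4,φ(10)=4 ⇒ 10
[q^14] φ(1)=1,φ(2)=1,φ(7)=6,φ(14)=6 ⇒ 14
n=16: 1·16 2·8 4·4 8·2 16·1  φ→[1+1+2+4+8]=16

2, 4, 6, 10, 14, 16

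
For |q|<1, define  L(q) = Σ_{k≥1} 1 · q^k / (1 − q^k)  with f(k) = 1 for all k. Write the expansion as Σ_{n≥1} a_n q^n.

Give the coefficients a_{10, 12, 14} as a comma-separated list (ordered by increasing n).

4, 6, 4

n=10: 10·1 5·2 2·5 1·10  f→[1+1+1+1]=4
[q^12] f(1)=1,f(2)=1,f(3)=1,f(4)=1,f(6)=1,f(12)=1 ⇒ 6
d|14:{1,2,7,14}  Σf=1+1+1+1=4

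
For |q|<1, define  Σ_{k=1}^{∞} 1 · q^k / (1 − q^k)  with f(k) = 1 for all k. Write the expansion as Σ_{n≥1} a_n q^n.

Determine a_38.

a_38 = 4

[q^38] f(38)=1,f(19)=1,f(2)=1,f(1)=1 ⇒ 4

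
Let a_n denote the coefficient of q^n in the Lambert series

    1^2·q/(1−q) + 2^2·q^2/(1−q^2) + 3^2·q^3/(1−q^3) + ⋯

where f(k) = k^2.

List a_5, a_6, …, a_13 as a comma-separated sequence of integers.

26, 50, 50, 85, 91, 130, 122, 210, 170

d|5:{1,5}  Σf=1+25=26
n=6: 1·6 2·3 3·2 6·1  f→[1+4+9+36]=50
[q^7] f(7)=49,f(1)=1 ⇒ 50
d|8:{1,2,4,8}  Σf=1+4+16+64=85
[q^9] f(9)=81,f(3)=9,f(1)=1 ⇒ 91
d|10:{10,5,2,1}  Σf=100+25+4+1=130
q^11  k|11↦f(k): 11:121 1:1  a_11=122
[q^12] f(12)=144,f(6)=36,f(4)=16,f(3)=9,f(2)=4,f(1)=1 ⇒ 210
d|13:{1,13}  Σf=1+169=170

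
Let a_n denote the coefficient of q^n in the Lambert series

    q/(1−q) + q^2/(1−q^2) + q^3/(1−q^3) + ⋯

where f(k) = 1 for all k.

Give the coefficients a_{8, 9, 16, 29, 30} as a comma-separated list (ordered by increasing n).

4, 3, 5, 2, 8

[q^8] f(1)=1,f(2)=1,f(4)=1,f(8)=1 ⇒ 4
q^9  k|9↦f(k): 9:1 3:1 1:1  a_9=3
[q^16] f(16)=1,f(8)=1,f(4)=1,f(2)=1,f(1)=1 ⇒ 5
n=29: 1·29 29·1  f→[1+1]=2
d|30:{1,2,3,5,6,10,15,30}  Σf=1+1+1+1+1+1+1+1=8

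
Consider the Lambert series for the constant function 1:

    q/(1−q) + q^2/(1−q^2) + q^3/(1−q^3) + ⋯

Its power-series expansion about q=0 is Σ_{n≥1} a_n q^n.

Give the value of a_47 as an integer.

d|47:{47,1}  Σf=1+1=2

a_47 = 2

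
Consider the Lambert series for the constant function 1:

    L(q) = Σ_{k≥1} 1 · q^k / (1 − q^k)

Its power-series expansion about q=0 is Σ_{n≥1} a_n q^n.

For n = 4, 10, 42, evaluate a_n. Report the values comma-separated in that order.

3, 4, 8

q^4  k|4↦f(k): 1:1 2:1 4:1  a_4=3
q^10  k|10↦f(k): 1:1 2:1 5:1 10:1  a_10=4
d|42:{42,21,14,7,6,3,2,1}  Σf=1+1+1+1+1+1+1+1=8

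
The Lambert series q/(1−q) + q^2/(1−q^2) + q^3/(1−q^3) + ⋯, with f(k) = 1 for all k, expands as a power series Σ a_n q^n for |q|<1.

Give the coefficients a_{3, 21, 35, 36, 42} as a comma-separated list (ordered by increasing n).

2, 4, 4, 9, 8

[q^3] f(3)=1,f(1)=1 ⇒ 2
d|21:{1,3,7,21}  Σf=1+1+1+1=4
d|35:{35,7,5,1}  Σf=1+1+1+1=4
n=36: 1·36 2·18 3·12 4·9 6·6 9·4 12·3 18·2 36·1  f→[1+1+1+1+1+1+1+1+1]=9
d|42:{42,21,14,7,6,3,2,1}  Σf=1+1+1+1+1+1+1+1=8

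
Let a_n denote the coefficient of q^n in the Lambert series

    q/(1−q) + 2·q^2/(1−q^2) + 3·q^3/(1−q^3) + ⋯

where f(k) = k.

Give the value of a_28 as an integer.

a_28 = 56

n=28: 1·28 2·14 4·7 7·4 14·2 28·1  f→[1+2+4+7+14+28]=56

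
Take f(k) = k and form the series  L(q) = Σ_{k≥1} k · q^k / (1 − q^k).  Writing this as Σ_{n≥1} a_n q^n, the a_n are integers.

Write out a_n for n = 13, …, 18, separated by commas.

14, 24, 24, 31, 18, 39

n=13: 13·1 1·13  f→[13+1]=14
q^14  k|14↦f(k): 1:1 2:2 7:7 14:14  a_14=24
q^15  k|15↦f(k): 15:15 5:5 3:3 1:1  a_15=24
d|16:{1,2,4,8,16}  Σf=1+2+4+8+16=31
[q^17] f(1)=1,f(17)=17 ⇒ 18
q^18  k|18↦f(k): 1:1 2:2 3:3 6:6 9:9 18:18  a_18=39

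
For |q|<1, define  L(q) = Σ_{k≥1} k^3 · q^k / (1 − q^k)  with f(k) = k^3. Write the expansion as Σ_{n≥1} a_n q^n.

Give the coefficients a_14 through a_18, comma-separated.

q^14  k|14↦f(k): 14:2744 7:343 2:8 1:1  a_14=3096
d|15:{1,3,5,15}  Σf=1+27+125+3375=3528
[q^16] f(16)=4096,f(8)=512,f(4)=64,f(2)=8,f(1)=1 ⇒ 4681
d|17:{17,1}  Σf=4913+1=4914
d|18:{1,2,3,6,9,18}  Σf=1+8+27+216+729+5832=6813

3096, 3528, 4681, 4914, 6813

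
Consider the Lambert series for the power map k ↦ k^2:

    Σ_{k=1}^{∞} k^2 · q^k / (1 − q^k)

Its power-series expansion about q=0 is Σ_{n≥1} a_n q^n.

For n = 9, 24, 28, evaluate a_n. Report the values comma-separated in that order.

91, 850, 1050

d|9:{9,3,1}  Σf=81+9+1=91
n=24: 24·1 12·2 8·3 6·4 4·6 3·8 2·12 1·24  f→[576+144+64+36+16+9+4+1]=850
q^28  k|28↦f(k): 1:1 2:4 4:16 7:49 14:196 28:784  a_28=1050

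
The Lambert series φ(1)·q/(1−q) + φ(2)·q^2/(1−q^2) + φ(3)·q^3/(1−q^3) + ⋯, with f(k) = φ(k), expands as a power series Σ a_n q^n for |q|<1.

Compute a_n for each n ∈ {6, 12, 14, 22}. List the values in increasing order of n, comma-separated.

[q^6] φ(1)=1,φ(2)=1,φ(3)=2,φ(6)=2 ⇒ 6
d|12:{1,2,3,4,6,12}  Σφ=1+1+2+2+2+4=12
d|14:{14,7,2,1}  Σφ=6+6+1+1=14
q^22  k|22↦φ(k): 22:10 11:10 2:1 1:1  a_22=22

6, 12, 14, 22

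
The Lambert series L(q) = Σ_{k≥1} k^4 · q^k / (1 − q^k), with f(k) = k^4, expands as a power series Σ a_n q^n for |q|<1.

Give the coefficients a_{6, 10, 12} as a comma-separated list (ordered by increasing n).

n=6: 1·6 2·3 3·2 6·1  f→[1+16+81+1296]=1394
[q^10] f(10)=10000,f(5)=625,f(2)=16,f(1)=1 ⇒ 10642
q^12  k|12↦f(k): 12:20736 6:1296 4:256 3:81 2:16 1:1  a_12=22386

1394, 10642, 22386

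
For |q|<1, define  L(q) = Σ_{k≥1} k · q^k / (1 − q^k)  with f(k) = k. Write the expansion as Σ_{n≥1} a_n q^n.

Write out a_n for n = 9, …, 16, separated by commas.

13, 18, 12, 28, 14, 24, 24, 31

n=9: 1·9 3·3 9·1  f→[1+3+9]=13
n=10: 10·1 5·2 2·5 1·10  f→[10+5+2+1]=18
[q^11] f(11)=11,f(1)=1 ⇒ 12
q^12  k|12↦f(k): 1:1 2:2 3:3 4:4 6:6 12:12  a_12=28
[q^13] f(13)=13,f(1)=1 ⇒ 14
q^14  k|14↦f(k): 1:1 2:2 7:7 14:14  a_14=24
[q^15] f(15)=15,f(5)=5,f(3)=3,f(1)=1 ⇒ 24
n=16: 16·1 8·2 4·4 2·8 1·16  f→[16+8+4+2+1]=31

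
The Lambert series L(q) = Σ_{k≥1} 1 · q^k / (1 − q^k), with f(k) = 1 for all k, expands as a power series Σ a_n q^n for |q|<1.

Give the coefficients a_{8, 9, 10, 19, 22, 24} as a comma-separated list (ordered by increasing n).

4, 3, 4, 2, 4, 8

n=8: 8·1 4·2 2·4 1·8  f→[1+1+1+1]=4
[q^9] f(9)=1,f(3)=1,f(1)=1 ⇒ 3
n=10: 1·10 2·5 5·2 10·1  f→[1+1+1+1]=4
d|19:{1,19}  Σf=1+1=2
[q^22] f(1)=1,f(2)=1,f(11)=1,f(22)=1 ⇒ 4
n=24: 1·24 2·12 3·8 4·6 6·4 8·3 12·2 24·1  f→[1+1+1+1+1+1+1+1]=8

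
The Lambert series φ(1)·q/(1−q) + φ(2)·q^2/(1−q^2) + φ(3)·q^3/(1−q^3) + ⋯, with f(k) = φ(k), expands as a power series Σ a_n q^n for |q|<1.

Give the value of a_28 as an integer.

n=28: 1·28 2·14 4·7 7·4 14·2 28·1  φ→[1+1+2+6+6+12]=28

a_28 = 28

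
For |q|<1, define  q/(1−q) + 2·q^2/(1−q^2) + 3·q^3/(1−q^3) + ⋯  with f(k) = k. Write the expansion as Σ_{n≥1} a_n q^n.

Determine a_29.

n=29: 1·29 29·1  f→[1+29]=30

a_29 = 30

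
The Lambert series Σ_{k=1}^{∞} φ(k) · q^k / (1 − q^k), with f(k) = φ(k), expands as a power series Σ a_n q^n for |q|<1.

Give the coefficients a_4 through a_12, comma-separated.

n=4: 4·1 2·2 1·4  φ→[2+1+1]=4
[q^5] φ(1)=1,φ(5)=4 ⇒ 5
[q^6] φ(1)=1,φ(2)=1,φ(3)=2,φ(6)=2 ⇒ 6
d|7:{7,1}  Σφ=6+1=7
[q^8] φ(1)=1,φ(2)=1,φ(4)=2,φ(8)=4 ⇒ 8
n=9: 9·1 3·3 1·9  φ→[6+2+1]=9
[q^10] φ(10)=4,φ(5)=4,φ(2)=1,φ(1)=1 ⇒ 10
[q^11] φ(1)=1,φ(11)=10 ⇒ 11
n=12: 12·1 6·2 4·3 3·4 2·6 1·12  φ→[4+2+2+2+1+1]=12

4, 5, 6, 7, 8, 9, 10, 11, 12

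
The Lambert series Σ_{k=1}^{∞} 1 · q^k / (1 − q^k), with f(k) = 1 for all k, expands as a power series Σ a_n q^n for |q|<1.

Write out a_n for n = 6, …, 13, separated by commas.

n=6: 1·6 2·3 3·2 6·1  f→[1+1+1+1]=4
d|7:{1,7}  Σf=1+1=2
[q^8] f(1)=1,f(2)=1,f(4)=1,f(8)=1 ⇒ 4
d|9:{1,3,9}  Σf=1+1+1=3
n=10: 1·10 2·5 5·2 10·1  f→[1+1+1+1]=4
d|11:{11,1}  Σf=1+1=2
n=12: 1·12 2·6 3·4 4·3 6·2 12·1  f→[1+1+1+1+1+1]=6
d|13:{13,1}  Σf=1+1=2

4, 2, 4, 3, 4, 2, 6, 2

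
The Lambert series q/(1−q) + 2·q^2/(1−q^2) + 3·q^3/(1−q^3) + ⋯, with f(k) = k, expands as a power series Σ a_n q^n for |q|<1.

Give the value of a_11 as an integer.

n=11: 1·11 11·1  f→[1+11]=12

a_11 = 12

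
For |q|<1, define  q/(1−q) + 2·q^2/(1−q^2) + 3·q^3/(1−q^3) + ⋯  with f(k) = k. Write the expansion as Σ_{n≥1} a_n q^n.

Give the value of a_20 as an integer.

a_20 = 42

[q^20] f(20)=20,f(10)=10,f(5)=5,f(4)=4,f(2)=2,f(1)=1 ⇒ 42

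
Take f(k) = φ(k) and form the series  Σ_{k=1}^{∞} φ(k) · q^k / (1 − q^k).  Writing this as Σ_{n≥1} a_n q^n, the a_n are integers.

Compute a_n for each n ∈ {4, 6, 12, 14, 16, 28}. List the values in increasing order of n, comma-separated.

n=4: 4·1 2·2 1·4  φ→[2+1+1]=4
d|6:{1,2,3,6}  Σφ=1+1+2+2=6
[q^12] φ(1)=1,φ(2)=1,φ(3)=2,φ(4)=2,φ(6)=2,φ(12)=4 ⇒ 12
d|14:{1,2,7,14}  Σφ=1+1+6+6=14
n=16: 1·16 2·8 4·4 8·2 16·1  φ→[1+1+2+4+8]=16
d|28:{28,14,7,4,2,1}  Σφ=12+6+6+2+1+1=28

4, 6, 12, 14, 16, 28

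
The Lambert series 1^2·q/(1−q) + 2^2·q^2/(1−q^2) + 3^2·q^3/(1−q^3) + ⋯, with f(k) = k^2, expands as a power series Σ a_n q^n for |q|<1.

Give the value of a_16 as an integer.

n=16: 1·16 2·8 4·4 8·2 16·1  f→[1+4+16+64+256]=341

a_16 = 341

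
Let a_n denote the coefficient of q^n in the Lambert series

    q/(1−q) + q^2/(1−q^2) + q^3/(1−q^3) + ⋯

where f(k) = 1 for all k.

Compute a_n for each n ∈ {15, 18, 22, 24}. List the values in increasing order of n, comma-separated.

n=15: 15·1 5·3 3·5 1·15  f→[1+1+1+1]=4
n=18: 18·1 9·2 6·3 3·6 2·9 1·18  f→[1+1+1+1+1+1]=6
q^22  k|22↦f(k): 1:1 2:1 11:1 22:1  a_22=4
q^24  k|24↦f(k): 24:1 12:1 8:1 6:1 4:1 3:1 2:1 1:1  a_24=8

4, 6, 4, 8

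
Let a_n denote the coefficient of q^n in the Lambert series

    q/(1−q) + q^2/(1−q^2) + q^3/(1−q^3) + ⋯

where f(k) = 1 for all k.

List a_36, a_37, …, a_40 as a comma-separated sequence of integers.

n=36: 36·1 18·2 12·3 9·4 6·6 4·9 3·12 2·18 1·36  f→[1+1+1+1+1+1+1+1+1]=9
d|37:{37,1}  Σf=1+1=2
[q^38] f(1)=1,f(2)=1,f(19)=1,f(38)=1 ⇒ 4
q^39  k|39↦f(k): 1:1 3:1 13:1 39:1  a_39=4
q^40  k|40↦f(k): 40:1 20:1 10:1 8:1 5:1 4:1 2:1 1:1  a_40=8

9, 2, 4, 4, 8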